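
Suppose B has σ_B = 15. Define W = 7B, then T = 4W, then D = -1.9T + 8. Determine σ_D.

σ_W = |7|·15 = 105.
σ_T = |4|·105 = 420.
σ_D = |-1.9|·420 = 798.

σ_D = 798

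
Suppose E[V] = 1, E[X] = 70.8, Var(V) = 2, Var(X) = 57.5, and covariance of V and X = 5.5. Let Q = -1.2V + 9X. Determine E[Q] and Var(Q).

E[Q] = 636, Var(Q) = 4541.58

E[Q] = (-1.2)·E[V] + 9·E[X] = (-1.2)·1 + 9·70.8 = 636.
Var(Q) = a²·Var(V) + b²·Var(X) + 2ab·covariance of V and X with a = -1.2, b = 9.
= (-1.2)²·2 + 9²·57.5 + 2·(-1.2)·9·5.5
= 2.88 + 4657.5 + (-118.8) = 4541.58.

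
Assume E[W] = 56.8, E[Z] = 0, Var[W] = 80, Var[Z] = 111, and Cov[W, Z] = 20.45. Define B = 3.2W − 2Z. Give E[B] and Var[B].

E[B] = 181.76, Var[B] = 1001.44

E[B] = 3.2·E[W] + (-2)·E[Z] = 3.2·56.8 + (-2)·0 = 181.76.
Var[B] = a²·Var[W] + b²·Var[Z] + 2ab·Cov[W, Z] with a = 3.2, b = -2.
= 3.2²·80 + (-2)²·111 + 2·3.2·(-2)·20.45
= 819.2 + 444 + (-261.76) = 1001.44.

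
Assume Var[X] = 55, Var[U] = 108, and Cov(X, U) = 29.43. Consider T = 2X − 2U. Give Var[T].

Var[T] = a²·Var[X] + b²·Var[U] + 2ab·Cov(X, U) with a = 2, b = -2.
= 2²·55 + (-2)²·108 + 2·2·(-2)·29.43
= 220 + 432 + (-235.44) = 416.56.

Var[T] = 416.56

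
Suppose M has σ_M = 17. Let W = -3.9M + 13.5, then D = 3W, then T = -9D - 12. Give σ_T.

σ_W = |-3.9|·17 = 66.3.
σ_D = |3|·66.3 = 198.9.
σ_T = |-9|·198.9 = 1790.1.

σ_T = 1790.1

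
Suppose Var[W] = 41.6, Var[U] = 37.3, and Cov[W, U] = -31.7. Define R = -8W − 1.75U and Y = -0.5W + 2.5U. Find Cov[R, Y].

Cov[R, Y] = 609.475

By bilinearity, Cov[R, Y] = ac·Var[W] + bd·Var[U] + (ad+bc)·Cov[W, U], with a=-8, b=-1.75, c=-0.5, d=2.5.
ac·Var[W] = (-8)·(-0.5)·41.6 = 166.4
bd·Var[U] = (-1.75)·2.5·37.3 = -163.1875
(ad+bc)·Cov[W, U] = (-19.125)·(-31.7) = 606.2625
Cov[R, Y] = 166.4 + (-163.1875) + 606.2625 = 609.475.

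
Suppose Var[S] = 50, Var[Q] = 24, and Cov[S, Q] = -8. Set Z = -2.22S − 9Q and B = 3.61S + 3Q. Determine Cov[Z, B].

By bilinearity, Cov[Z, B] = ac·Var[S] + bd·Var[Q] + (ad+bc)·Cov[S, Q], with a=-2.22, b=-9, c=3.61, d=3.
ac·Var[S] = (-2.22)·3.61·50 = -400.71
bd·Var[Q] = (-9)·3·24 = -648
(ad+bc)·Cov[S, Q] = (-39.15)·(-8) = 313.2
Cov[Z, B] = -400.71 + (-648) + 313.2 = -735.51.

Cov[Z, B] = -735.51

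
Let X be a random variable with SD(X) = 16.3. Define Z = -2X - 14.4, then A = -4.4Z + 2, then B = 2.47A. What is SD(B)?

SD(B) = 354.2968

SD(Z) = |-2|·16.3 = 32.6.
SD(A) = |-4.4|·32.6 = 143.44.
SD(B) = |2.47|·143.44 = 354.2968.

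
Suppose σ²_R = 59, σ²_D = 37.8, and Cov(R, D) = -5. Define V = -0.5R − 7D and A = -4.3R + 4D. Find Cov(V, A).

By bilinearity, Cov(V, A) = ac·σ²_R + bd·σ²_D + (ad+bc)·Cov(R, D), with a=-0.5, b=-7, c=-4.3, d=4.
ac·σ²_R = (-0.5)·(-4.3)·59 = 126.85
bd·σ²_D = (-7)·4·37.8 = -1058.4
(ad+bc)·Cov(R, D) = (28.1)·(-5) = -140.5
Cov(V, A) = 126.85 + (-1058.4) + (-140.5) = -1072.05.

Cov(V, A) = -1072.05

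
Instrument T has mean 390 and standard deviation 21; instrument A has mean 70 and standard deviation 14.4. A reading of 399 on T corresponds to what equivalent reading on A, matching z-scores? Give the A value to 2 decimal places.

z = (399 − 390)/21 ≈ 0.4286.
A = 70 + z·14.4 = 70 + (399 − 390)·14.4/21 ≈ 76.17.

A = 76.17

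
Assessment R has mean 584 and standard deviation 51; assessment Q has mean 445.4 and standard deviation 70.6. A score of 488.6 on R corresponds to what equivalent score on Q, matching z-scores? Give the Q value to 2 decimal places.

Q = 313.34

z = (488.6 − 584)/51 ≈ -1.8706.
Q = 445.4 + z·70.6 = 445.4 + (488.6 − 584)·70.6/51 ≈ 313.34.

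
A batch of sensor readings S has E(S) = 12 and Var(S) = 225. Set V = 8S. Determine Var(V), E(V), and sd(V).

V = 8S is linear with a = 8, b = 0.
Var(V) = a²·Var(S) = 8²·225 = 14400.
E(V) = a·E(S) + b = 8·12 = 96.
sd(S) = √225 = 15.
sd(V) = |a|·sd(S) = |8|·15 = 120.

Var(V) = 14400, E(V) = 96, sd(V) = 120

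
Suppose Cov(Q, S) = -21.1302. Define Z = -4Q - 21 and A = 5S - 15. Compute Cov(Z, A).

Cov(Z, A) = a·c·Cov(Q, S) = (-4)·5·(-21.1302) = 422.604. Additive constants drop out.

Cov(Z, A) = 422.604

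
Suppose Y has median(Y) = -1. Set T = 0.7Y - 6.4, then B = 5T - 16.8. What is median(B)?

median(T) = 0.7·(-1) + (-6.4) = -7.1.
median(B) = 5·(-7.1) + (-16.8) = -52.3.

median(B) = -52.3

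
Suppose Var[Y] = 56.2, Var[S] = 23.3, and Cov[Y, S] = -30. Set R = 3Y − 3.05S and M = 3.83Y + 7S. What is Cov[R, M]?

Cov[R, M] = -131.272

By bilinearity, Cov[R, M] = ac·Var[Y] + bd·Var[S] + (ad+bc)·Cov[Y, S], with a=3, b=-3.05, c=3.83, d=7.
ac·Var[Y] = 3·3.83·56.2 = 645.738
bd·Var[S] = (-3.05)·7·23.3 = -497.455
(ad+bc)·Cov[Y, S] = (9.3185)·(-30) = -279.555
Cov[R, M] = 645.738 + (-497.455) + (-279.555) = -131.272.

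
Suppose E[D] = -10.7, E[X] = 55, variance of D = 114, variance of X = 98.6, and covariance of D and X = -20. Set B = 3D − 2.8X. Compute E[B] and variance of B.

E[B] = -186.1, variance of B = 2135.024

E[B] = 3·E[D] + (-2.8)·E[X] = 3·(-10.7) + (-2.8)·55 = -186.1.
variance of B = a²·variance of D + b²·variance of X + 2ab·covariance of D and X with a = 3, b = -2.8.
= 3²·114 + (-2.8)²·98.6 + 2·3·(-2.8)·(-20)
= 1026 + 773.024 + 336 = 2135.024.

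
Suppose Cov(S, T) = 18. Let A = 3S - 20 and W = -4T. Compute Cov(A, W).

Cov(A, W) = -216

Cov(A, W) = a·c·Cov(S, T) = 3·(-4)·18 = -216. Additive constants drop out.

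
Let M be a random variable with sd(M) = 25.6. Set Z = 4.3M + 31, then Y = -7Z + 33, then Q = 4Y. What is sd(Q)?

sd(Z) = |4.3|·25.6 = 110.08.
sd(Y) = |-7|·110.08 = 770.56.
sd(Q) = |4|·770.56 = 3082.24.

sd(Q) = 3082.24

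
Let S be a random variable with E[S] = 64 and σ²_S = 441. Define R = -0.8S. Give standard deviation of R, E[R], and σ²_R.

R = -0.8S is linear with a = -0.8, b = 0.
standard deviation of S = √441 = 21.
standard deviation of R = |a|·standard deviation of S = |-0.8|·21 = 16.8.
E[R] = a·E[S] + b = (-0.8)·64 = -51.2.
σ²_R = a²·σ²_S = (-0.8)²·441 = 282.24.

standard deviation of R = 16.8, E[R] = -51.2, σ²_R = 282.24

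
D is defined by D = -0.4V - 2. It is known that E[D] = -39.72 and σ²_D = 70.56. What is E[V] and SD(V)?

From D = -0.4V - 2: E[D] = a·E[V] + b, so E[V] = (E[D] − b)/a = (-39.72 − (-2))/(-0.4) = 94.3.
SD(D) = √70.56 = 8.4.
SD(D) = |a|·SD(V), so SD(V) = 8.4/|-0.4| = 21.

E[V] = 94.3, SD(V) = 21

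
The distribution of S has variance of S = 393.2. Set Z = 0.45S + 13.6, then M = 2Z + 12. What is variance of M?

variance of Z = 0.45²·393.2 = 79.623.
variance of M = 2²·79.623 = 318.492.

variance of M = 318.492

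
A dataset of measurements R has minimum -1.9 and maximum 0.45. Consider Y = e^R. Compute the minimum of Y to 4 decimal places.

e^R is increasing on this domain, so min(Y) comes from min(R) = -1.9: min(Y) = exp(-1.9) ≈ 0.1496.

min(Y) = 0.1496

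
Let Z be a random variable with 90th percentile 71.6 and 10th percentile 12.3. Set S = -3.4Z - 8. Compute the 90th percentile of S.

90th percentile of S = -49.82

Since a = -3.4 < 0 the transformation is decreasing, reversing order: the 90th percentile of S corresponds to the 10th percentile of Z.
So P_{90}(S) = a·P_{10}(Z) + b = (-3.4)·12.3 + (-8) = -49.82.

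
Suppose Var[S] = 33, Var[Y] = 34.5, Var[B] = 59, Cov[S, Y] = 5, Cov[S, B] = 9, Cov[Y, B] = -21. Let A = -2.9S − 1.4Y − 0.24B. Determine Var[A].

Var[A] = a²·Var[S] + b²·Var[Y] + c²·Var[B] + 2ab·Cov[S, Y] + 2ac·Cov[S, B] + 2bc·Cov[Y, B], with a = -2.9, b = -1.4, c = -0.24.
= 277.53 + 67.62 + 3.3984 + 40.6 + 12.528 + (-14.112)
= 387.5644.

Var[A] = 387.5644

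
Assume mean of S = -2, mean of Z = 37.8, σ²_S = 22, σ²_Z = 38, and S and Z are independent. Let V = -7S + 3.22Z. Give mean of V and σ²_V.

mean of V = (-7)·mean of S + 3.22·mean of Z = (-7)·(-2) + 3.22·37.8 = 135.716.
σ²_V = a²·σ²_S + b²·σ²_Z + 2ab·covariance of S and Z with a = -7, b = 3.22.
Independence gives covariance of S and Z = 0.
= (-7)²·22 + 3.22²·38 + 2·(-7)·3.22·0
= 1078 + 393.9992 + 0 = 1471.9992.

mean of V = 135.716, σ²_V = 1471.9992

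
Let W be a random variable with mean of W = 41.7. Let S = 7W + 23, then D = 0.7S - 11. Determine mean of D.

mean of D = 209.43

mean of S = 7·41.7 + 23 = 314.9.
mean of D = 0.7·314.9 + (-11) = 209.43.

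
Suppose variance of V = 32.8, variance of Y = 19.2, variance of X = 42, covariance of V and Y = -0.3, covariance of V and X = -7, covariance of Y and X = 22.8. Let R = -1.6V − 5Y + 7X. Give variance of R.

variance of R = 1177.968

variance of R = a²·variance of V + b²·variance of Y + c²·variance of X + 2ab·covariance of V and Y + 2ac·covariance of V and X + 2bc·covariance of Y and X, with a = -1.6, b = -5, c = 7.
= 83.968 + 480 + 2058 + (-4.8) + 156.8 + (-1596)
= 1177.968.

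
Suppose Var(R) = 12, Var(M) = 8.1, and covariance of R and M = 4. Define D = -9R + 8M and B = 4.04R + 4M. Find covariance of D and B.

covariance of D and B = -191.84

By bilinearity, covariance of D and B = ac·Var(R) + bd·Var(M) + (ad+bc)·covariance of R and M, with a=-9, b=8, c=4.04, d=4.
ac·Var(R) = (-9)·4.04·12 = -436.32
bd·Var(M) = 8·4·8.1 = 259.2
(ad+bc)·covariance of R and M = (-3.68)·4 = -14.72
covariance of D and B = -436.32 + 259.2 + (-14.72) = -191.84.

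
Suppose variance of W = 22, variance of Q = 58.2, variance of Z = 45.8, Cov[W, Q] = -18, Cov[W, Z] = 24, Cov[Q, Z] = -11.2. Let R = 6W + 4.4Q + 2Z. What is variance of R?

variance of R = a²·variance of W + b²·variance of Q + c²·variance of Z + 2ab·Cov[W, Q] + 2ac·Cov[W, Z] + 2bc·Cov[Q, Z], with a = 6, b = 4.4, c = 2.
= 792 + 1126.752 + 183.2 + (-950.4) + 576 + (-197.12)
= 1530.432.

variance of R = 1530.432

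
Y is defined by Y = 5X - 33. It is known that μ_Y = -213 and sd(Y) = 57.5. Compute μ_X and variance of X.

From Y = 5X - 33: μ_Y = a·μ_X + b, so μ_X = (μ_Y − b)/a = (-213 − (-33))/5 = -36.
variance of Y = 57.5² = 3306.25.
variance of Y = a²·variance of X, so variance of X = 3306.25/5² = 132.25.

μ_X = -36, variance of X = 132.25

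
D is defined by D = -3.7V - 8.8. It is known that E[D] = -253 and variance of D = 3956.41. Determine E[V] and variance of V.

E[V] = 66, variance of V = 289

From D = -3.7V - 8.8: E[D] = a·E[V] + b, so E[V] = (E[D] − b)/a = (-253 − (-8.8))/(-3.7) = 66.
variance of D = a²·variance of V, so variance of V = 3956.41/(-3.7)² = 289.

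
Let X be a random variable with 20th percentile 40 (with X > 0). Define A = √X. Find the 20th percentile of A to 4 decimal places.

√X is increasing, so P_{20}(A) = g(P_{20}(X)) ≈ 6.3246.

20th percentile of A = 6.3246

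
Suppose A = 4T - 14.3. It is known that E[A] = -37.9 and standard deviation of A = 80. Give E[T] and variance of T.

E[T] = -5.9, variance of T = 400

From A = 4T - 14.3: E[A] = a·E[T] + b, so E[T] = (E[A] − b)/a = (-37.9 − (-14.3))/4 = -5.9.
variance of A = 80² = 6400.
variance of A = a²·variance of T, so variance of T = 6400/4² = 400.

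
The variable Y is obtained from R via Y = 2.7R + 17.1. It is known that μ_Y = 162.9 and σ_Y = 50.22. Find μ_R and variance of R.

From Y = 2.7R + 17.1: μ_Y = a·μ_R + b, so μ_R = (μ_Y − b)/a = (162.9 − 17.1)/2.7 = 54.
variance of Y = 50.22² = 2522.0484.
variance of Y = a²·variance of R, so variance of R = 2522.0484/2.7² = 345.96.

μ_R = 54, variance of R = 345.96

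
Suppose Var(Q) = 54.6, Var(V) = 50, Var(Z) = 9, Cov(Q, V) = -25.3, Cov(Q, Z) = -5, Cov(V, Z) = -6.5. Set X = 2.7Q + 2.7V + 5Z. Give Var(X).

Var(X) = a²·Var(Q) + b²·Var(V) + c²·Var(Z) + 2ab·Cov(Q, V) + 2ac·Cov(Q, Z) + 2bc·Cov(V, Z), with a = 2.7, b = 2.7, c = 5.
= 398.034 + 364.5 + 225 + (-368.874) + (-135) + (-175.5)
= 308.16.

Var(X) = 308.16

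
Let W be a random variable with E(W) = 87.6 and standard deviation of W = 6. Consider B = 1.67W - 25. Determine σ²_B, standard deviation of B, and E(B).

B = 1.67W - 25 is linear with a = 1.67, b = -25.
σ²_W = 6² = 36.
σ²_B = a²·σ²_W = 1.67²·36 = 100.4004 (the additive constant -25 does not affect variance).
standard deviation of B = |a|·standard deviation of W = |1.67|·6 = 10.02.
E(B) = a·E(W) + b = 1.67·87.6 + (-25) = 121.292.

σ²_B = 100.4004, standard deviation of B = 10.02, E(B) = 121.292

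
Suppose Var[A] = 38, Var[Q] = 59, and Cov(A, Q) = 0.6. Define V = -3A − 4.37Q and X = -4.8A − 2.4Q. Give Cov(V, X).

Cov(V, X) = 1182.8976

By bilinearity, Cov(V, X) = ac·Var[A] + bd·Var[Q] + (ad+bc)·Cov(A, Q), with a=-3, b=-4.37, c=-4.8, d=-2.4.
ac·Var[A] = (-3)·(-4.8)·38 = 547.2
bd·Var[Q] = (-4.37)·(-2.4)·59 = 618.792
(ad+bc)·Cov(A, Q) = (28.176)·0.6 = 16.9056
Cov(V, X) = 547.2 + 618.792 + 16.9056 = 1182.8976.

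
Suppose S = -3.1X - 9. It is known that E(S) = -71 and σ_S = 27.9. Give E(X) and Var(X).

From S = -3.1X - 9: E(S) = a·E(X) + b, so E(X) = (E(S) − b)/a = (-71 − (-9))/(-3.1) = 20.
Var(S) = 27.9² = 778.41.
Var(S) = a²·Var(X), so Var(X) = 778.41/(-3.1)² = 81.

E(X) = 20, Var(X) = 81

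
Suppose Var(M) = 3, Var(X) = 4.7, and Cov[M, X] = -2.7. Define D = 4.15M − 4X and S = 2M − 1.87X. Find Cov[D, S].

By bilinearity, Cov[D, S] = ac·Var(M) + bd·Var(X) + (ad+bc)·Cov[M, X], with a=4.15, b=-4, c=2, d=-1.87.
ac·Var(M) = 4.15·2·3 = 24.9
bd·Var(X) = (-4)·(-1.87)·4.7 = 35.156
(ad+bc)·Cov[M, X] = (-15.7605)·(-2.7) = 42.55335
Cov[D, S] = 24.9 + 35.156 + 42.55335 = 102.60935.

Cov[D, S] = 102.60935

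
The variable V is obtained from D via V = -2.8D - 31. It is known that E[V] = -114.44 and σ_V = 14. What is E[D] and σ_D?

E[D] = 29.8, σ_D = 5

From V = -2.8D - 31: E[V] = a·E[D] + b, so E[D] = (E[V] − b)/a = (-114.44 − (-31))/(-2.8) = 29.8.
σ_V = |a|·σ_D, so σ_D = 14/|-2.8| = 5.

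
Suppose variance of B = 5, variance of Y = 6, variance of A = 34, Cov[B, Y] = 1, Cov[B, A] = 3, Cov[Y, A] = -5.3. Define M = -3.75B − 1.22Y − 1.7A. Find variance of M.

variance of M = a²·variance of B + b²·variance of Y + c²·variance of A + 2ab·Cov[B, Y] + 2ac·Cov[B, A] + 2bc·Cov[Y, A], with a = -3.75, b = -1.22, c = -1.7.
= 70.3125 + 8.9304 + 98.26 + 9.15 + 38.25 + (-21.9844)
= 202.9185.

variance of M = 202.9185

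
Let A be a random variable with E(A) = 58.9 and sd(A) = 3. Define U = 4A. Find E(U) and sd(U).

E(U) = 235.6, sd(U) = 12

U = 4A is linear with a = 4, b = 0.
E(U) = a·E(A) + b = 4·58.9 = 235.6.
sd(U) = |a|·sd(A) = |4|·3 = 12.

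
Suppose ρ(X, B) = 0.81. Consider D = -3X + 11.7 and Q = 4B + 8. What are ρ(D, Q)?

ρ(D, Q) = -0.81

Linear rescalings preserve |correlation|; the slopes -3 and 4 have opposite signs, so the correlation flips sign: ρ(D, Q) = −ρ(X, B) = -0.81.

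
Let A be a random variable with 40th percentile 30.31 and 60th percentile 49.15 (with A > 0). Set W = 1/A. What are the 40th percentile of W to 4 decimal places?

40th percentile of W = 0.0203

1/A is decreasing on A > 0, so percentile order reverses: P_{40}(W) uses P_{60}(A) = 49.15.
P_{40}(W) = 1/49.15 ≈ 0.0203.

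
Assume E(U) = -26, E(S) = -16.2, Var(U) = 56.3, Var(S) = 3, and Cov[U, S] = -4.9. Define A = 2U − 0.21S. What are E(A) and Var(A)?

E(A) = 2·E(U) + (-0.21)·E(S) = 2·(-26) + (-0.21)·(-16.2) = -48.598.
Var(A) = a²·Var(U) + b²·Var(S) + 2ab·Cov[U, S] with a = 2, b = -0.21.
= 2²·56.3 + (-0.21)²·3 + 2·2·(-0.21)·(-4.9)
= 225.2 + 0.1323 + 4.116 = 229.4483.

E(A) = -48.598, Var(A) = 229.4483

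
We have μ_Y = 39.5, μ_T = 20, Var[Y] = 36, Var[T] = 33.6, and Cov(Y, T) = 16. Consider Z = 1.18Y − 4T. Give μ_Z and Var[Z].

μ_Z = -33.39, Var[Z] = 436.6864

μ_Z = 1.18·μ_Y + (-4)·μ_T = 1.18·39.5 + (-4)·20 = -33.39.
Var[Z] = a²·Var[Y] + b²·Var[T] + 2ab·Cov(Y, T) with a = 1.18, b = -4.
= 1.18²·36 + (-4)²·33.6 + 2·1.18·(-4)·16
= 50.1264 + 537.6 + (-151.04) = 436.6864.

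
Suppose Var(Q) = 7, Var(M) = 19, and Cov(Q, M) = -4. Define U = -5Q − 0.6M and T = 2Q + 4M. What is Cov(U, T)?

By bilinearity, Cov(U, T) = ac·Var(Q) + bd·Var(M) + (ad+bc)·Cov(Q, M), with a=-5, b=-0.6, c=2, d=4.
ac·Var(Q) = (-5)·2·7 = -70
bd·Var(M) = (-0.6)·4·19 = -45.6
(ad+bc)·Cov(Q, M) = (-21.2)·(-4) = 84.8
Cov(U, T) = -70 + (-45.6) + 84.8 = -30.8.

Cov(U, T) = -30.8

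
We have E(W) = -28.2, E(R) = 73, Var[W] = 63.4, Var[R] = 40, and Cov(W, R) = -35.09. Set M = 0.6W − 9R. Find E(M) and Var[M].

E(M) = 0.6·E(W) + (-9)·E(R) = 0.6·(-28.2) + (-9)·73 = -673.92.
Var[M] = a²·Var[W] + b²·Var[R] + 2ab·Cov(W, R) with a = 0.6, b = -9.
= 0.6²·63.4 + (-9)²·40 + 2·0.6·(-9)·(-35.09)
= 22.824 + 3240 + 378.972 = 3641.796.

E(M) = -673.92, Var[M] = 3641.796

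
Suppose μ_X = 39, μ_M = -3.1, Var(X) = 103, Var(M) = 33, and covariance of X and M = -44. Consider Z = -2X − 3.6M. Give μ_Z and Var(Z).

μ_Z = -66.84, Var(Z) = 206.08

μ_Z = (-2)·μ_X + (-3.6)·μ_M = (-2)·39 + (-3.6)·(-3.1) = -66.84.
Var(Z) = a²·Var(X) + b²·Var(M) + 2ab·covariance of X and M with a = -2, b = -3.6.
= (-2)²·103 + (-3.6)²·33 + 2·(-2)·(-3.6)·(-44)
= 412 + 427.68 + (-633.6) = 206.08.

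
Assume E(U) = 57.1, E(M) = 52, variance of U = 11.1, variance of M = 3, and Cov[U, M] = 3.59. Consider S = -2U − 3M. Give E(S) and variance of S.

E(S) = (-2)·E(U) + (-3)·E(M) = (-2)·57.1 + (-3)·52 = -270.2.
variance of S = a²·variance of U + b²·variance of M + 2ab·Cov[U, M] with a = -2, b = -3.
= (-2)²·11.1 + (-3)²·3 + 2·(-2)·(-3)·3.59
= 44.4 + 27 + 43.08 = 114.48.

E(S) = -270.2, variance of S = 114.48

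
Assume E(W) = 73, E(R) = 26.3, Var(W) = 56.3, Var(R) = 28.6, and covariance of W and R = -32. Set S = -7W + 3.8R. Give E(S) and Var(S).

E(S) = -411.06, Var(S) = 4874.084

E(S) = (-7)·E(W) + 3.8·E(R) = (-7)·73 + 3.8·26.3 = -411.06.
Var(S) = a²·Var(W) + b²·Var(R) + 2ab·covariance of W and R with a = -7, b = 3.8.
= (-7)²·56.3 + 3.8²·28.6 + 2·(-7)·3.8·(-32)
= 2758.7 + 412.984 + 1702.4 = 4874.084.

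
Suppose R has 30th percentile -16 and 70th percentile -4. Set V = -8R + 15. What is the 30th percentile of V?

30th percentile of V = 47

Since a = -8 < 0 the transformation is decreasing, reversing order: the 30th percentile of V corresponds to the 70th percentile of R.
So P_{30}(V) = a·P_{70}(R) + b = (-8)·(-4) + 15 = 47.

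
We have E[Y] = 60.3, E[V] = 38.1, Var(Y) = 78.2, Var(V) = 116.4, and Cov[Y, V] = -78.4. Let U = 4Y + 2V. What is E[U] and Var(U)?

E[U] = 4·E[Y] + 2·E[V] = 4·60.3 + 2·38.1 = 317.4.
Var(U) = a²·Var(Y) + b²·Var(V) + 2ab·Cov[Y, V] with a = 4, b = 2.
= 4²·78.2 + 2²·116.4 + 2·4·2·(-78.4)
= 1251.2 + 465.6 + (-1254.4) = 462.4.

E[U] = 317.4, Var(U) = 462.4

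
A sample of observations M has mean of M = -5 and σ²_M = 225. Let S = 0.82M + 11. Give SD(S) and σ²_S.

S = 0.82M + 11 is linear with a = 0.82, b = 11.
SD(M) = √225 = 15.
SD(S) = |a|·SD(M) = |0.82|·15 = 12.3.
σ²_S = a²·σ²_M = 0.82²·225 = 151.29 (the additive constant 11 does not affect variance).

SD(S) = 12.3, σ²_S = 151.29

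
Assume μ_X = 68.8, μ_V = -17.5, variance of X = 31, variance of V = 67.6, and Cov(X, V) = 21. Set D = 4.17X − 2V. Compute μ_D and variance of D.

μ_D = 4.17·μ_X + (-2)·μ_V = 4.17·68.8 + (-2)·(-17.5) = 321.896.
variance of D = a²·variance of X + b²·variance of V + 2ab·Cov(X, V) with a = 4.17, b = -2.
= 4.17²·31 + (-2)²·67.6 + 2·4.17·(-2)·21
= 539.0559 + 270.4 + (-350.28) = 459.1759.

μ_D = 321.896, variance of D = 459.1759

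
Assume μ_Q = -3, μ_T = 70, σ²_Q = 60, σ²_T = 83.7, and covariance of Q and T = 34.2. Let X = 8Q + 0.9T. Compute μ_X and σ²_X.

μ_X = 8·μ_Q + 0.9·μ_T = 8·(-3) + 0.9·70 = 39.
σ²_X = a²·σ²_Q + b²·σ²_T + 2ab·covariance of Q and T with a = 8, b = 0.9.
= 8²·60 + 0.9²·83.7 + 2·8·0.9·34.2
= 3840 + 67.797 + 492.48 = 4400.277.

μ_X = 39, σ²_X = 4400.277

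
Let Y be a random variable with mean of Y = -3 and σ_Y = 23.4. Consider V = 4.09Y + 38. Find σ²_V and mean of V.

σ²_V = 9159.638436, mean of V = 25.73

V = 4.09Y + 38 is linear with a = 4.09, b = 38.
σ²_Y = 23.4² = 547.56.
σ²_V = a²·σ²_Y = 4.09²·547.56 = 9159.638436 (the additive constant 38 does not affect variance).
mean of V = a·mean of Y + b = 4.09·(-3) + 38 = 25.73.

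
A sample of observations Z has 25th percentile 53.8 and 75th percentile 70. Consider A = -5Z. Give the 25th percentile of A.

Since a = -5 < 0 the transformation is decreasing, reversing order: the 25th percentile of A corresponds to the 75th percentile of Z.
So P_{25}(A) = a·P_{75}(Z) + b = (-5)·70 = -350.

25th percentile of A = -350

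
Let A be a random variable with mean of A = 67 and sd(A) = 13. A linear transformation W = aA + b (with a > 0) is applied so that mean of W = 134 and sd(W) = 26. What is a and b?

sd(W) = a·sd(A) (a > 0), so a = 26/13 = 2.
mean of W = a·mean of A + b, so b = 134 − 2·67 = 0.

a = 2, b = 0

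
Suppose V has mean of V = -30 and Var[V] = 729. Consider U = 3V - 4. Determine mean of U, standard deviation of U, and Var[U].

U = 3V - 4 is linear with a = 3, b = -4.
mean of U = a·mean of V + b = 3·(-30) + (-4) = -94.
standard deviation of V = √729 = 27.
standard deviation of U = |a|·standard deviation of V = |3|·27 = 81.
Var[U] = a²·Var[V] = 3²·729 = 6561 (the additive constant -4 does not affect variance).

mean of U = -94, standard deviation of U = 81, Var[U] = 6561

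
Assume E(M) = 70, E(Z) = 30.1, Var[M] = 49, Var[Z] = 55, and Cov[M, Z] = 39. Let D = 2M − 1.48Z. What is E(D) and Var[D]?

E(D) = 2·E(M) + (-1.48)·E(Z) = 2·70 + (-1.48)·30.1 = 95.452.
Var[D] = a²·Var[M] + b²·Var[Z] + 2ab·Cov[M, Z] with a = 2, b = -1.48.
= 2²·49 + (-1.48)²·55 + 2·2·(-1.48)·39
= 196 + 120.472 + (-230.88) = 85.592.

E(D) = 95.452, Var[D] = 85.592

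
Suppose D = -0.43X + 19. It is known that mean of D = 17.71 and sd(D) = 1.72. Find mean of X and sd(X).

mean of X = 3, sd(X) = 4

From D = -0.43X + 19: mean of D = a·mean of X + b, so mean of X = (mean of D − b)/a = (17.71 − 19)/(-0.43) = 3.
sd(D) = |a|·sd(X), so sd(X) = 1.72/|-0.43| = 4.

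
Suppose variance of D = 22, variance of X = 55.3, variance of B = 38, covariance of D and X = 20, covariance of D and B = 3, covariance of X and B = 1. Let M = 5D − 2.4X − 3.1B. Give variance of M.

variance of M = 675.588

variance of M = a²·variance of D + b²·variance of X + c²·variance of B + 2ab·covariance of D and X + 2ac·covariance of D and B + 2bc·covariance of X and B, with a = 5, b = -2.4, c = -3.1.
= 550 + 318.528 + 365.18 + (-480) + (-93) + 14.88
= 675.588.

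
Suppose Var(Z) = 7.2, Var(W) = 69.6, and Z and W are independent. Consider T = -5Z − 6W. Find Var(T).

Var(T) = 2685.6

Var(T) = a²·Var(Z) + b²·Var(W) + 2ab·Cov(Z, W) with a = -5, b = -6.
Independence gives Cov(Z, W) = 0.
= (-5)²·7.2 + (-6)²·69.6 + 2·(-5)·(-6)·0
= 180 + 2505.6 + 0 = 2685.6.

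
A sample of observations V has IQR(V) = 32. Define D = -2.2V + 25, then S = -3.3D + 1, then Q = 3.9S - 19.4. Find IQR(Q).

IQR(Q) = 906.048

IQR(D) = |-2.2|·32 = 70.4.
IQR(S) = |-3.3|·70.4 = 232.32.
IQR(Q) = |3.9|·232.32 = 906.048.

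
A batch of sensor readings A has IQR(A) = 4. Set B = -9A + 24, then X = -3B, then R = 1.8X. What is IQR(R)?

IQR(B) = |-9|·4 = 36.
IQR(X) = |-3|·36 = 108.
IQR(R) = |1.8|·108 = 194.4.

IQR(R) = 194.4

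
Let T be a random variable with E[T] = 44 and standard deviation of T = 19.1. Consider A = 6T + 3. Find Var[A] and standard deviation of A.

A = 6T + 3 is linear with a = 6, b = 3.
Var[T] = 19.1² = 364.81.
Var[A] = a²·Var[T] = 6²·364.81 = 13133.16 (the additive constant 3 does not affect variance).
standard deviation of A = |a|·standard deviation of T = |6|·19.1 = 114.6.

Var[A] = 13133.16, standard deviation of A = 114.6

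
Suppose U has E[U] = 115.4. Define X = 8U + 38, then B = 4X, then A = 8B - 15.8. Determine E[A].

E[A] = 30742.6

E[X] = 8·115.4 + 38 = 961.2.
E[B] = 4·961.2 = 3844.8.
E[A] = 8·3844.8 + (-15.8) = 30742.6.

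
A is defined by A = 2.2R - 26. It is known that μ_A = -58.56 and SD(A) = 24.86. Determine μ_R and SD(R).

μ_R = -14.8, SD(R) = 11.3

From A = 2.2R - 26: μ_A = a·μ_R + b, so μ_R = (μ_A − b)/a = (-58.56 − (-26))/2.2 = -14.8.
SD(A) = |a|·SD(R), so SD(R) = 24.86/|2.2| = 11.3.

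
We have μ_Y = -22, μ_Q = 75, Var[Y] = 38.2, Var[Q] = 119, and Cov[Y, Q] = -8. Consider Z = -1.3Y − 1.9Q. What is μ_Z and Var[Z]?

μ_Z = (-1.3)·μ_Y + (-1.9)·μ_Q = (-1.3)·(-22) + (-1.9)·75 = -113.9.
Var[Z] = a²·Var[Y] + b²·Var[Q] + 2ab·Cov[Y, Q] with a = -1.3, b = -1.9.
= (-1.3)²·38.2 + (-1.9)²·119 + 2·(-1.3)·(-1.9)·(-8)
= 64.558 + 429.59 + (-39.52) = 454.628.

μ_Z = -113.9, Var[Z] = 454.628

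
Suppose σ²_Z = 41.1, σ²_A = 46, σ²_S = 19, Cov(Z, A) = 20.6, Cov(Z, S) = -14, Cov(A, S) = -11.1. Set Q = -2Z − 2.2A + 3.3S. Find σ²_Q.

σ²_Q = a²·σ²_Z + b²·σ²_A + c²·σ²_S + 2ab·Cov(Z, A) + 2ac·Cov(Z, S) + 2bc·Cov(A, S), with a = -2, b = -2.2, c = 3.3.
= 164.4 + 222.64 + 206.91 + 181.28 + 184.8 + 161.172
= 1121.202.

σ²_Q = 1121.202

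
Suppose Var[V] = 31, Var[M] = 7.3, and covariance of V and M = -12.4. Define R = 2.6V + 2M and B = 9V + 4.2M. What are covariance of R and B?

covariance of R and B = 428.112

By bilinearity, covariance of R and B = ac·Var[V] + bd·Var[M] + (ad+bc)·covariance of V and M, with a=2.6, b=2, c=9, d=4.2.
ac·Var[V] = 2.6·9·31 = 725.4
bd·Var[M] = 2·4.2·7.3 = 61.32
(ad+bc)·covariance of V and M = (28.92)·(-12.4) = -358.608
covariance of R and B = 725.4 + 61.32 + (-358.608) = 428.112.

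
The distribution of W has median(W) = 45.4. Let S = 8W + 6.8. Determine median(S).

A linear map preserves order up to sign, so median(S) = a·median(W) + b = 8·45.4 + 6.8 = 370.

median(S) = 370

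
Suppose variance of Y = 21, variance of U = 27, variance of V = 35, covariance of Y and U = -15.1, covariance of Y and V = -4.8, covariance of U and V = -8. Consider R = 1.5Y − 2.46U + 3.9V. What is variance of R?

variance of R = a²·variance of Y + b²·variance of U + c²·variance of V + 2ab·covariance of Y and U + 2ac·covariance of Y and V + 2bc·covariance of U and V, with a = 1.5, b = -2.46, c = 3.9.
= 47.25 + 163.3932 + 532.35 + 111.438 + (-56.16) + 153.504
= 951.7752.

variance of R = 951.7752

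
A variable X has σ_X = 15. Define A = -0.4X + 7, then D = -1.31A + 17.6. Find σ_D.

σ_D = 7.86

σ_A = |-0.4|·15 = 6.
σ_D = |-1.31|·6 = 7.86.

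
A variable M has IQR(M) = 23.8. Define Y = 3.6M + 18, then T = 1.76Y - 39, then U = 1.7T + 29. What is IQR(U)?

IQR(Y) = |3.6|·23.8 = 85.68.
IQR(T) = |1.76|·85.68 = 150.7968.
IQR(U) = |1.7|·150.7968 = 256.35456.

IQR(U) = 256.35456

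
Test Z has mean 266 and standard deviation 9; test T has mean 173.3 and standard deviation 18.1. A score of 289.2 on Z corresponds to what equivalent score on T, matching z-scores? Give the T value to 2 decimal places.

z = (289.2 − 266)/9 ≈ 2.5778.
T = 173.3 + z·18.1 = 173.3 + (289.2 − 266)·18.1/9 ≈ 219.96.

T = 219.96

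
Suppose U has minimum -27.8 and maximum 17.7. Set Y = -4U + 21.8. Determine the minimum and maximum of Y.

min(Y) = -49, max(Y) = 133

a = -4 < 0, so order reverses: min(Y) = a·max(U)+b = (-4)·17.7 + 21.8 = -49; max(Y) = a·min(U)+b = (-4)·(-27.8) + 21.8 = 133.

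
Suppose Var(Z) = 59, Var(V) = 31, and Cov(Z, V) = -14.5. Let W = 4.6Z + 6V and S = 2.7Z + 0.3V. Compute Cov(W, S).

By bilinearity, Cov(W, S) = ac·Var(Z) + bd·Var(V) + (ad+bc)·Cov(Z, V), with a=4.6, b=6, c=2.7, d=0.3.
ac·Var(Z) = 4.6·2.7·59 = 732.78
bd·Var(V) = 6·0.3·31 = 55.8
(ad+bc)·Cov(Z, V) = (17.58)·(-14.5) = -254.91
Cov(W, S) = 732.78 + 55.8 + (-254.91) = 533.67.

Cov(W, S) = 533.67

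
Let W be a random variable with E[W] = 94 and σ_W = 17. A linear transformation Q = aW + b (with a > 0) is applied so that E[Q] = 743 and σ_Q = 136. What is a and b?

σ_Q = a·σ_W (a > 0), so a = 136/17 = 8.
E[Q] = a·E[W] + b, so b = 743 − 8·94 = -9.

a = 8, b = -9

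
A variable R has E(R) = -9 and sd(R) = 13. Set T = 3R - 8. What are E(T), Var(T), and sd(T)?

T = 3R - 8 is linear with a = 3, b = -8.
E(T) = a·E(R) + b = 3·(-9) + (-8) = -35.
Var(R) = 13² = 169.
Var(T) = a²·Var(R) = 3²·169 = 1521 (the additive constant -8 does not affect variance).
sd(T) = |a|·sd(R) = |3|·13 = 39.

E(T) = -35, Var(T) = 1521, sd(T) = 39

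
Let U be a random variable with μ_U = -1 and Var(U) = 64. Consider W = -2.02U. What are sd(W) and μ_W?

sd(W) = 16.16, μ_W = 2.02

W = -2.02U is linear with a = -2.02, b = 0.
sd(U) = √64 = 8.
sd(W) = |a|·sd(U) = |-2.02|·8 = 16.16.
μ_W = a·μ_U + b = (-2.02)·(-1) = 2.02.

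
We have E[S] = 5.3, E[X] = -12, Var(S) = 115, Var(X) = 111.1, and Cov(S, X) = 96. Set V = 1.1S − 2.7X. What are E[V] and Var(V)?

E[V] = 1.1·E[S] + (-2.7)·E[X] = 1.1·5.3 + (-2.7)·(-12) = 38.23.
Var(V) = a²·Var(S) + b²·Var(X) + 2ab·Cov(S, X) with a = 1.1, b = -2.7.
= 1.1²·115 + (-2.7)²·111.1 + 2·1.1·(-2.7)·96
= 139.15 + 809.919 + (-570.24) = 378.829.

E[V] = 38.23, Var(V) = 378.829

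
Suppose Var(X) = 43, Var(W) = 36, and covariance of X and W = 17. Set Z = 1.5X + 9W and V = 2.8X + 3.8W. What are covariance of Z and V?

covariance of Z and V = 1937.1

By bilinearity, covariance of Z and V = ac·Var(X) + bd·Var(W) + (ad+bc)·covariance of X and W, with a=1.5, b=9, c=2.8, d=3.8.
ac·Var(X) = 1.5·2.8·43 = 180.6
bd·Var(W) = 9·3.8·36 = 1231.2
(ad+bc)·covariance of X and W = (30.9)·17 = 525.3
covariance of Z and V = 180.6 + 1231.2 + 525.3 = 1937.1.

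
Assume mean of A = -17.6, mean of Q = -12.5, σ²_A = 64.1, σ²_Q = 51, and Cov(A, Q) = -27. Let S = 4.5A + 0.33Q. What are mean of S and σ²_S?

mean of S = -83.325, σ²_S = 1223.3889

mean of S = 4.5·mean of A + 0.33·mean of Q = 4.5·(-17.6) + 0.33·(-12.5) = -83.325.
σ²_S = a²·σ²_A + b²·σ²_Q + 2ab·Cov(A, Q) with a = 4.5, b = 0.33.
= 4.5²·64.1 + 0.33²·51 + 2·4.5·0.33·(-27)
= 1298.025 + 5.5539 + (-80.19) = 1223.3889.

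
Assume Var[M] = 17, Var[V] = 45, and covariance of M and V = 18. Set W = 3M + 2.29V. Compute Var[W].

Var[W] = 636.3045

Var[W] = a²·Var[M] + b²·Var[V] + 2ab·covariance of M and V with a = 3, b = 2.29.
= 3²·17 + 2.29²·45 + 2·3·2.29·18
= 153 + 235.9845 + 247.32 = 636.3045.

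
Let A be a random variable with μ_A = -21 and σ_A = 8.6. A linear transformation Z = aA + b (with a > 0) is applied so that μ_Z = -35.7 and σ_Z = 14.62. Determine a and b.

σ_Z = a·σ_A (a > 0), so a = 14.62/8.6 = 1.7.
μ_Z = a·μ_A + b, so b = -35.7 − 1.7·(-21) = 0.

a = 1.7, b = 0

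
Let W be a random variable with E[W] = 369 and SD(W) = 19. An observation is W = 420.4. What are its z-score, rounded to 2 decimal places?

z = 2.71

z = (W − E[W]) / SD(W) = (420.4 − 369) / 19 ≈ 2.71.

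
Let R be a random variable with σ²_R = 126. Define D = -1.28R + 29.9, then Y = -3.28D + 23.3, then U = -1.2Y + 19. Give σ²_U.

σ²_U = 3198.1635108864

σ²_D = (-1.28)²·126 = 206.4384.
σ²_Y = (-3.28)²·206.4384 = 2220.94688256.
σ²_U = (-1.2)²·2220.94688256 = 3198.1635108864.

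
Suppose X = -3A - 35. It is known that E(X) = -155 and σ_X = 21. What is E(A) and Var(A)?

From X = -3A - 35: E(X) = a·E(A) + b, so E(A) = (E(X) − b)/a = (-155 − (-35))/(-3) = 40.
Var(X) = 21² = 441.
Var(X) = a²·Var(A), so Var(A) = 441/(-3)² = 49.

E(A) = 40, Var(A) = 49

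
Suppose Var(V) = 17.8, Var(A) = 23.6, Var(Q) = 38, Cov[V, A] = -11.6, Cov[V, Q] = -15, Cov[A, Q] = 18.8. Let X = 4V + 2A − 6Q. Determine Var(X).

Var(X) = a²·Var(V) + b²·Var(A) + c²·Var(Q) + 2ab·Cov[V, A] + 2ac·Cov[V, Q] + 2bc·Cov[A, Q], with a = 4, b = 2, c = -6.
= 284.8 + 94.4 + 1368 + (-185.6) + 720 + (-451.2)
= 1830.4.

Var(X) = 1830.4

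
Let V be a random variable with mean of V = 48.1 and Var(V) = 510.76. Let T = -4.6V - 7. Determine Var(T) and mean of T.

T = -4.6V - 7 is linear with a = -4.6, b = -7.
Var(T) = a²·Var(V) = (-4.6)²·510.76 = 10807.6816 (the additive constant -7 does not affect variance).
mean of T = a·mean of V + b = (-4.6)·48.1 + (-7) = -228.26.

Var(T) = 10807.6816, mean of T = -228.26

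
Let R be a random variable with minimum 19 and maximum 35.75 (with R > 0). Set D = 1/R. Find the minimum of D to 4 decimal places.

min(D) = 0.028

1/R is decreasing on this domain, so min(D) comes from max(R) = 35.75: min(D) = 1/(35.75) ≈ 0.028.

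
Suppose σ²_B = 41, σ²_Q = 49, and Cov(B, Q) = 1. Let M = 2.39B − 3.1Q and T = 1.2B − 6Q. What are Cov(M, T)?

Cov(M, T) = 1010.928

By bilinearity, Cov(M, T) = ac·σ²_B + bd·σ²_Q + (ad+bc)·Cov(B, Q), with a=2.39, b=-3.1, c=1.2, d=-6.
ac·σ²_B = 2.39·1.2·41 = 117.588
bd·σ²_Q = (-3.1)·(-6)·49 = 911.4
(ad+bc)·Cov(B, Q) = (-18.06)·1 = -18.06
Cov(M, T) = 117.588 + 911.4 + (-18.06) = 1010.928.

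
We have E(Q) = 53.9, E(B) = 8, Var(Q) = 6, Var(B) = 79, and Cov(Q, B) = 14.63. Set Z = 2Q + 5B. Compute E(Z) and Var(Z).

E(Z) = 2·E(Q) + 5·E(B) = 2·53.9 + 5·8 = 147.8.
Var(Z) = a²·Var(Q) + b²·Var(B) + 2ab·Cov(Q, B) with a = 2, b = 5.
= 2²·6 + 5²·79 + 2·2·5·14.63
= 24 + 1975 + 292.6 = 2291.6.

E(Z) = 147.8, Var(Z) = 2291.6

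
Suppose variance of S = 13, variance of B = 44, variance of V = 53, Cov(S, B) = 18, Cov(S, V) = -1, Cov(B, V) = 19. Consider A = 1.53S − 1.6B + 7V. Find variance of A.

variance of A = a²·variance of S + b²·variance of B + c²·variance of V + 2ab·Cov(S, B) + 2ac·Cov(S, V) + 2bc·Cov(B, V), with a = 1.53, b = -1.6, c = 7.
= 30.4317 + 112.64 + 2597 + (-88.128) + (-21.42) + (-425.6)
= 2204.9237.

variance of A = 2204.9237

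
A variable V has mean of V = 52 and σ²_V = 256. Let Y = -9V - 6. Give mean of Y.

mean of Y = -474

Y = -9V - 6 is linear with a = -9, b = -6.
mean of Y = a·mean of V + b = (-9)·52 + (-6) = -474.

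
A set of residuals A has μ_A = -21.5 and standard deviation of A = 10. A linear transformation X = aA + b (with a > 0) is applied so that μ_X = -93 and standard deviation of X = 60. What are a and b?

a = 6, b = 36

standard deviation of X = a·standard deviation of A (a > 0), so a = 60/10 = 6.
μ_X = a·μ_A + b, so b = -93 − 6·(-21.5) = 36.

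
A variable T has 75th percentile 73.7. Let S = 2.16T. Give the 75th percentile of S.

Since a = 2.16 > 0 the transformation is increasing, so the 75th percentile of S = a·(P_{75} of T) + b = 2.16·73.7 = 159.192.

75th percentile of S = 159.192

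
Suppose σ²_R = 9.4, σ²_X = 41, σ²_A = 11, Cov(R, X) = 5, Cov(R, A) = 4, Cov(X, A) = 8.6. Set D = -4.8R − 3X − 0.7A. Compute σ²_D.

σ²_D = 797.966

σ²_D = a²·σ²_R + b²·σ²_X + c²·σ²_A + 2ab·Cov(R, X) + 2ac·Cov(R, A) + 2bc·Cov(X, A), with a = -4.8, b = -3, c = -0.7.
= 216.576 + 369 + 5.39 + 144 + 26.88 + 36.12
= 797.966.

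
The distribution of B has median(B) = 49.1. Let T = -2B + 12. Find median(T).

A linear map preserves order up to sign, so median(T) = a·median(B) + b = (-2)·49.1 + 12 = -86.2.

median(T) = -86.2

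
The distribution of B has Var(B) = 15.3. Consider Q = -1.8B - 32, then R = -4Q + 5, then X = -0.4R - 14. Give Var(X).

Var(X) = 126.90432

Var(Q) = (-1.8)²·15.3 = 49.572.
Var(R) = (-4)²·49.572 = 793.152.
Var(X) = (-0.4)²·793.152 = 126.90432.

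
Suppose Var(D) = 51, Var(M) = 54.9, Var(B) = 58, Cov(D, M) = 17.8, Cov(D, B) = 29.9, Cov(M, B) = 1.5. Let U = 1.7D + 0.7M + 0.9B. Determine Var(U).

Var(U) = a²·Var(D) + b²·Var(M) + c²·Var(B) + 2ab·Cov(D, M) + 2ac·Cov(D, B) + 2bc·Cov(M, B), with a = 1.7, b = 0.7, c = 0.9.
= 147.39 + 26.901 + 46.98 + 42.364 + 91.494 + 1.89
= 357.019.

Var(U) = 357.019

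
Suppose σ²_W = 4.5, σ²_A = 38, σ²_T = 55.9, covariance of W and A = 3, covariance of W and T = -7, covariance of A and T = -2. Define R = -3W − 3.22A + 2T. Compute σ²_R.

σ²_R = 825.8192

σ²_R = a²·σ²_W + b²·σ²_A + c²·σ²_T + 2ab·covariance of W and A + 2ac·covariance of W and T + 2bc·covariance of A and T, with a = -3, b = -3.22, c = 2.
= 40.5 + 393.9992 + 223.6 + 57.96 + 84 + 25.76
= 825.8192.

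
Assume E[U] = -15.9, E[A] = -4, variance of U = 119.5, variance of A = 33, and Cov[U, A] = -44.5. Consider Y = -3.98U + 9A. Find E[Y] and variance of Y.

E[Y] = 27.282, variance of Y = 7753.9078

E[Y] = (-3.98)·E[U] + 9·E[A] = (-3.98)·(-15.9) + 9·(-4) = 27.282.
variance of Y = a²·variance of U + b²·variance of A + 2ab·Cov[U, A] with a = -3.98, b = 9.
= (-3.98)²·119.5 + 9²·33 + 2·(-3.98)·9·(-44.5)
= 1892.9278 + 2673 + 3187.98 = 7753.9078.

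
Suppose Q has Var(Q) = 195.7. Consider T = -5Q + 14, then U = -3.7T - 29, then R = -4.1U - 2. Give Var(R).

Var(T) = (-5)²·195.7 = 4892.5.
Var(U) = (-3.7)²·4892.5 = 66978.325.
Var(R) = (-4.1)²·66978.325 = 1125905.64325.

Var(R) = 1125905.64325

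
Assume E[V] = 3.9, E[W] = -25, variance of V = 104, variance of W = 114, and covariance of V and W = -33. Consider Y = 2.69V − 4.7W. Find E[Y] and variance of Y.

E[Y] = 127.991, variance of Y = 4105.2524

E[Y] = 2.69·E[V] + (-4.7)·E[W] = 2.69·3.9 + (-4.7)·(-25) = 127.991.
variance of Y = a²·variance of V + b²·variance of W + 2ab·covariance of V and W with a = 2.69, b = -4.7.
= 2.69²·104 + (-4.7)²·114 + 2·2.69·(-4.7)·(-33)
= 752.5544 + 2518.26 + 834.438 = 4105.2524.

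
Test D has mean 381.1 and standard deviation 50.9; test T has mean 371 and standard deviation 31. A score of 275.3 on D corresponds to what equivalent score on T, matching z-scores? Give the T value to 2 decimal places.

T = 306.56

z = (275.3 − 381.1)/50.9 ≈ -2.0786.
T = 371 + z·31 = 371 + (275.3 − 381.1)·31/50.9 ≈ 306.56.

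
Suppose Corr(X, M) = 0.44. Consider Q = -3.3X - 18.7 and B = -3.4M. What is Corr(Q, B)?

Linear rescalings preserve correlation up to sign; here the slopes -3.3 and -3.4 have the same sign, so Corr(Q, B) = Corr(X, M) = 0.44.

Corr(Q, B) = 0.44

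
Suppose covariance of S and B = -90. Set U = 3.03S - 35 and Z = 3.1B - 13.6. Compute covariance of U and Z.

covariance of U and Z = -845.37

covariance of U and Z = a·c·covariance of S and B = 3.03·3.1·(-90) = -845.37. Additive constants drop out.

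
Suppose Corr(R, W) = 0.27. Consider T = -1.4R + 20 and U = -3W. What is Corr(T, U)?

Linear rescalings preserve correlation up to sign; here the slopes -1.4 and -3 have the same sign, so Corr(T, U) = Corr(R, W) = 0.27.

Corr(T, U) = 0.27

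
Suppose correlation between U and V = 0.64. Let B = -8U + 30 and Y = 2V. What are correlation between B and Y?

Linear rescalings preserve |correlation|; the slopes -8 and 2 have opposite signs, so the correlation flips sign: correlation between B and Y = −correlation between U and V = -0.64.

correlation between B and Y = -0.64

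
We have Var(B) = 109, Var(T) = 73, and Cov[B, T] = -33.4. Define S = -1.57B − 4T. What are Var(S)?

Var(S) = a²·Var(B) + b²·Var(T) + 2ab·Cov[B, T] with a = -1.57, b = -4.
= (-1.57)²·109 + (-4)²·73 + 2·(-1.57)·(-4)·(-33.4)
= 268.6741 + 1168 + (-419.504) = 1017.1701.

Var(S) = 1017.1701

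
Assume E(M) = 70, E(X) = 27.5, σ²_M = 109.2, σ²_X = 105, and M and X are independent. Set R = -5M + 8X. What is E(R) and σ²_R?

E(R) = -130, σ²_R = 9450

E(R) = (-5)·E(M) + 8·E(X) = (-5)·70 + 8·27.5 = -130.
σ²_R = a²·σ²_M + b²·σ²_X + 2ab·Cov(M, X) with a = -5, b = 8.
Independence gives Cov(M, X) = 0.
= (-5)²·109.2 + 8²·105 + 2·(-5)·8·0
= 2730 + 6720 + 0 = 9450.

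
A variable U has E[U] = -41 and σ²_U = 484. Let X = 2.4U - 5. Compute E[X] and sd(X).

X = 2.4U - 5 is linear with a = 2.4, b = -5.
E[X] = a·E[U] + b = 2.4·(-41) + (-5) = -103.4.
sd(U) = √484 = 22.
sd(X) = |a|·sd(U) = |2.4|·22 = 52.8.

E[X] = -103.4, sd(X) = 52.8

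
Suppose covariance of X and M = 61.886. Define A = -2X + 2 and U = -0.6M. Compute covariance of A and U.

covariance of A and U = a·c·covariance of X and M = (-2)·(-0.6)·61.886 = 74.2632. Additive constants drop out.

covariance of A and U = 74.2632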